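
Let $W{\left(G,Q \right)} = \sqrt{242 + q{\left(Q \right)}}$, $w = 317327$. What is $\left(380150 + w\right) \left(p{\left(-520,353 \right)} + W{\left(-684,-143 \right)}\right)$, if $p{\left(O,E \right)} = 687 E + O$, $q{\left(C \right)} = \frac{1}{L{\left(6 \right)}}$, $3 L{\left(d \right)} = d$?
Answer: $168783156707 + \frac{697477 \sqrt{970}}{2} \approx 1.6879 \cdot 10^{11}$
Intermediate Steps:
$L{\left(d \right)} = \frac{d}{3}$
$q{\left(C \right)} = \frac{1}{2}$ ($q{\left(C \right)} = \frac{1}{\frac{1}{3} \cdot 6} = \frac{1}{2}$)
$p{\left(O,E \right)} = O + 687 E$
$W{\left(G,Q \right)} = \frac{\sqrt{970}}{2}$ ($W{\left(G,Q \right)} = \sqrt{242 + \frac{1}{2}} = \sqrt{\frac{485}{2}} = \frac{\sqrt{970}}{2}$)
$\left(380150 + w\right) \left(p{\left(-520,353 \right)} + W{\left(-684,-143 \right)}\right) = \left(380150 + 317327\right) \left(\left(-520 + 687 \cdot 353\right) + \frac{\sqrt{970}}{2}\right) = 697477 \left(\left(-520 + 242511\right) + \frac{\sqrt{970}}{2}\right) = 697477 \left(241991 + \frac{\sqrt{970}}{2}\right) = 168783156707 + \frac{697477 \sqrt{970}}{2}$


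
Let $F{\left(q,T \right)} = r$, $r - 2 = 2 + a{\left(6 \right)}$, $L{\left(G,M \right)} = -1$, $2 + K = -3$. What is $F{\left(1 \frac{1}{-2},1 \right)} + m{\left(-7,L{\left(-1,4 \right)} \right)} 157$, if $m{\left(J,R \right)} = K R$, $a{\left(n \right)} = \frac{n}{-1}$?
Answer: $783$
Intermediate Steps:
$K = -5$ ($K = -2 - 3 = -5$)
$a{\left(n \right)} = - n$ ($a{\left(n \right)} = n \left(-1\right) = - n$)
$m{\left(J,R \right)} = - 5 R$
$r = -2$ ($r = 2 + \left(2 - 6\right) = 2 - 4 = -2$)
$F{\left(q,T \right)} = -2$
$F{\left(1 \frac{1}{-2},1 \right)} + m{\left(-7,L{\left(-1,4 \right)} \right)} 157 = -2 + \left(-5\right) \left(-1\right) 157 = -2 + 5 \cdot 157 = -2 + 785 = 783$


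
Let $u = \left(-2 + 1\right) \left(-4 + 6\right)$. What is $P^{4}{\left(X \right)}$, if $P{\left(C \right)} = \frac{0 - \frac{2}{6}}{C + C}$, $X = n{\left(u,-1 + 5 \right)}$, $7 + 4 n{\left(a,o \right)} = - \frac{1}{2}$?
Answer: $\frac{256}{4100625} \approx 6.2429 \cdot 10^{-5}$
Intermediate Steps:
$u = -2$ ($u = \left(-1\right) 2 = -2$)
$n{\left(a,o \right)} = - \frac{15}{8}$ ($n{\left(a,o \right)} = - \frac{7}{4} + \frac{\left(-1\right) \frac{1}{2}}{4} = - \frac{7}{4} + \frac{1}{4} \left(- \frac{1}{2}\right) = - \frac{7}{4} - \frac{1}{8} = - \frac{15}{8}$)
$X = - \frac{15}{8} \approx -1.875$
$P{\left(C \right)} = - \frac{1}{6 C}$ ($P{\left(C \right)} = \frac{0 - \frac{1}{3}}{2 C} = \left(0 - \frac{1}{3}\right) \frac{1}{2 C} = - \frac{\frac{1}{2} \frac{1}{C}}{3} = - \frac{1}{6 C}$)
$P^{4}{\left(X \right)} = \left(- \frac{1}{6 \left(- \frac{15}{8}\right)}\right)^{4} = \left(\left(- \frac{1}{6}\right) \left(- \frac{8}{15}\right)\right)^{4} = \left(\frac{4}{45}\right)^{4} = \frac{256}{4100625}$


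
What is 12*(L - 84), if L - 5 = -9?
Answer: -1056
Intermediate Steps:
L = -4 (L = 5 - 9 = -4)
12*(L - 84) = 12*(-4 - 84) = 12*(-88) = -1056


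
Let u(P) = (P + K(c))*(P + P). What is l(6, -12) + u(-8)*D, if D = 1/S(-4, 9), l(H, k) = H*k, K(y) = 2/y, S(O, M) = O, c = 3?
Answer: -304/3 ≈ -101.33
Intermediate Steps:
u(P) = 2*P*(⅔ + P) (u(P) = (P + 2/3)*(P + P) = (P + 2*(⅓))*(2*P) = (P + ⅔)*(2*P) = (⅔ + P)*(2*P) = 2*P*(⅔ + P))
D = -¼ (D = 1/(-4) = -¼ ≈ -0.25000)
l(6, -12) + u(-8)*D = 6*(-12) + ((⅔)*(-8)*(2 + 3*(-8)))*(-¼) = -72 + ((⅔)*(-8)*(2 - 24))*(-¼) = -72 + ((⅔)*(-8)*(-22))*(-¼) = -72 + (352/3)*(-¼) = -72 - 88/3 = -304/3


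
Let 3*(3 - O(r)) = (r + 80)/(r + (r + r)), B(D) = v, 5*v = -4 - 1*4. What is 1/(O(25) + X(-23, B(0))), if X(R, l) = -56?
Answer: -15/802 ≈ -0.018703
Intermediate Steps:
v = -8/5 (v = (-4 - 1*4)/5 = (-4 - 4)/5 = (1/5)*(-8) = -8/5 ≈ -1.6000)
B(D) = -8/5
O(r) = 3 - (80 + r)/(9*r) (O(r) = 3 - (r + 80)/(3*(r + (r + r))) = 3 - (80 + r)/(3*(r + 2*r)) = 3 - (80 + r)/(3*(3*r)) = 3 - (80 + r)*1/(3*r)/3 = 3 - (80 + r)/(9*r))
1/(O(25) + X(-23, B(0))) = 1/((2/9)*(-40 + 13*25)/25 - 56) = 1/((2/9)*(1/25)*(-40 + 325) - 56) = 1/((2/9)*(1/25)*285 - 56) = 1/(38/15 - 56) = 1/(-802/15) = -15/802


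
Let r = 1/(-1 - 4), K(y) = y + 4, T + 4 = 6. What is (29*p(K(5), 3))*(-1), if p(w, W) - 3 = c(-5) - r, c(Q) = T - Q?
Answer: -1479/5 ≈ -295.80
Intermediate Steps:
T = 2 (T = -4 + 6 = 2)
c(Q) = 2 - Q
K(y) = 4 + y
r = -1/5 (r = 1/(-5) = -1/5 ≈ -0.20000)
p(w, W) = 51/5 (p(w, W) = 3 + ((2 - 1*(-5)) - 1*(-1/5)) = 3 + ((2 + 5) + 1/5) = 3 + (7 + 1/5) = 3 + 36/5 = 51/5)
(29*p(K(5), 3))*(-1) = (29*(51/5))*(-1) = (1479/5)*(-1) = -1479/5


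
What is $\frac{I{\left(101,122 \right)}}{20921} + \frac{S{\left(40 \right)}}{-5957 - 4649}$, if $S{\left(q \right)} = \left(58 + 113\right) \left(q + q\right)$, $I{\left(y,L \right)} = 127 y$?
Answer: $- \frac{75078059}{110944063} \approx -0.67672$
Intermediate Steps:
$S{\left(q \right)} = 342 q$ ($S{\left(q \right)} = 171 \cdot 2 q = 342 q$)
$\frac{I{\left(101,122 \right)}}{20921} + \frac{S{\left(40 \right)}}{-5957 - 4649} = \frac{127 \cdot 101}{20921} + \frac{342 \cdot 40}{-5957 - 4649} = 12827 \cdot \frac{1}{20921} + \frac{13680}{-10606} = \frac{12827}{20921} + 13680 \left(- \frac{1}{10606}\right) = \frac{12827}{20921} - \frac{6840}{5303} = - \frac{75078059}{110944063}$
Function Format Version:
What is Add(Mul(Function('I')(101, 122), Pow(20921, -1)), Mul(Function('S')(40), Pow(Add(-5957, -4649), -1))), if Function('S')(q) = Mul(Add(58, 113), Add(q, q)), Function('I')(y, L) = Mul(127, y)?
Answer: Rational(-75078059, 110944063) ≈ -0.67672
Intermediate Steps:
Function('S')(q) = Mul(342, q) (Function('S')(q) = Mul(171, Mul(2, q)) = Mul(342, q))
Add(Mul(Function('I')(101, 122), Pow(20921, -1)), Mul(Function('S')(40), Pow(Add(-5957, -4649), -1))) = Add(Mul(Mul(127, 101), Pow(20921, -1)), Mul(Mul(342, 40), Pow(Add(-5957, -4649), -1))) = Add(Mul(12827, Rational(1, 20921)), Mul(13680, Pow(-10606, -1))) = Add(Rational(12827, 20921), Mul(13680, Rational(-1, 10606))) = Add(Rational(12827, 20921), Rational(-6840, 5303)) = Rational(-75078059, 110944063)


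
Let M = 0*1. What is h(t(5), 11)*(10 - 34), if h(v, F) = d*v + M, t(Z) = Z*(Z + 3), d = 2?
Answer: -1920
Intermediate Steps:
t(Z) = Z*(3 + Z)
M = 0
h(v, F) = 2*v (h(v, F) = 2*v + 0 = 2*v)
h(t(5), 11)*(10 - 34) = (2*(5*(3 + 5)))*(10 - 34) = (2*(5*8))*(-24) = (2*40)*(-24) = 80*(-24) = -1920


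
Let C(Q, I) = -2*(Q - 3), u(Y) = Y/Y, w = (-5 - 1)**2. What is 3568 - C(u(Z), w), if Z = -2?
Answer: 3564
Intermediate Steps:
w = 36 (w = (-6)**2 = 36)
u(Y) = 1
C(Q, I) = 6 - 2*Q (C(Q, I) = -2*(-3 + Q) = 6 - 2*Q)
3568 - C(u(Z), w) = 3568 - (6 - 2*1) = 3568 - (6 - 2) = 3568 - 1*4 = 3568 - 4 = 3564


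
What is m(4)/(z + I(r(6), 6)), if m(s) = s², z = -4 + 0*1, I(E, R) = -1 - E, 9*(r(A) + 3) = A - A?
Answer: -8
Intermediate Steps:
r(A) = -3 (r(A) = -3 + (A - A)/9 = -3 + (⅑)*0 = -3 + 0 = -3)
z = -4 (z = -4 + 0 = -4)
m(4)/(z + I(r(6), 6)) = 4²/(-4 + (-1 - 1*(-3))) = 16/(-4 + (-1 + 3)) = 16/(-4 + 2) = 16/(-2) = -½*16 = -8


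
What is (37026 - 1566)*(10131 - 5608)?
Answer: 160385580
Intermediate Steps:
(37026 - 1566)*(10131 - 5608) = 35460*4523 = 160385580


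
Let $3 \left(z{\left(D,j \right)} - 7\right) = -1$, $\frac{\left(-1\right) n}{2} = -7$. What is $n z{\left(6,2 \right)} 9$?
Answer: $840$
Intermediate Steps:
$n = 14$ ($n = \left(-2\right) \left(-7\right) = 14$)
$z{\left(D,j \right)} = \frac{20}{3}$ ($z{\left(D,j \right)} = 7 + \frac{1}{3} \left(-1\right) = 7 - \frac{1}{3} = \frac{20}{3}$)
$n z{\left(6,2 \right)} 9 = 14 \cdot \frac{20}{3} \cdot 9 = \frac{280}{3} \cdot 9 = 840$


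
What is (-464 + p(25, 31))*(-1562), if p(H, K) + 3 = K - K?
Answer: 729454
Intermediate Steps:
p(H, K) = -3 (p(H, K) = -3 + (K - K) = -3 + 0 = -3)
(-464 + p(25, 31))*(-1562) = (-464 - 3)*(-1562) = -467*(-1562) = 729454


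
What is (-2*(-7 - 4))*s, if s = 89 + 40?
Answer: 2838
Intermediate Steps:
s = 129
(-2*(-7 - 4))*s = -2*(-7 - 4)*129 = -2*(-11)*129 = 22*129 = 2838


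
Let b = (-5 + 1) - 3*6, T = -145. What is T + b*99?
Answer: -2323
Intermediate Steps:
b = -22 (b = -4 - 18 = -22)
T + b*99 = -145 - 22*99 = -145 - 2178 = -2323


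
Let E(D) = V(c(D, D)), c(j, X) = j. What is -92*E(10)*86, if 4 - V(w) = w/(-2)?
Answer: -71208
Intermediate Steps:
V(w) = 4 + w/2 (V(w) = 4 - w/(-2) = 4 - w*(-1)/2 = 4 - (-1)*w/2 = 4 + w/2)
E(D) = 4 + D/2
-92*E(10)*86 = -92*(4 + (1/2)*10)*86 = -92*(4 + 5)*86 = -92*9*86 = -828*86 = -71208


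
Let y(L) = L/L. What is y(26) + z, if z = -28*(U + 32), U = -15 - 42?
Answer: 701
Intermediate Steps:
y(L) = 1
U = -57
z = 700 (z = -28*(-57 + 32) = -28*(-25) = 700)
y(26) + z = 1 + 700 = 701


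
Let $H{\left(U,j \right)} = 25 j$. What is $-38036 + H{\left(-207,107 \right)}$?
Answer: $-35361$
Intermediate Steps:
$-38036 + H{\left(-207,107 \right)} = -38036 + 25 \cdot 107 = -38036 + 2675 = -35361$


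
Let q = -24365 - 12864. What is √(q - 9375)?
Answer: 2*I*√11651 ≈ 215.88*I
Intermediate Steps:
q = -37229
√(q - 9375) = √(-37229 - 9375) = √(-46604) = 2*I*√11651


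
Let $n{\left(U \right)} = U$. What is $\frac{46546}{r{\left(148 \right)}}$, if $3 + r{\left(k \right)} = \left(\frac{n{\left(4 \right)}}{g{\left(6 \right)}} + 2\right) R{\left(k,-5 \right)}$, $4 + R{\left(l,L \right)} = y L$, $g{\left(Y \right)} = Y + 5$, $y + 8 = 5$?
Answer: $\frac{46546}{23} \approx 2023.7$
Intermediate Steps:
$y = -3$ ($y = -8 + 5 = -3$)
$g{\left(Y \right)} = 5 + Y$
$R{\left(l,L \right)} = -4 - 3 L$
$r{\left(k \right)} = 23$ ($r{\left(k \right)} = -3 + \left(\frac{4}{5 + 6} + 2\right) \left(-4 - -15\right) = -3 + \left(\frac{4}{11} + 2\right) \left(-4 + 15\right) = -3 + \left(4 \cdot \frac{1}{11} + 2\right) 11 = -3 + \left(\frac{4}{11} + 2\right) 11 = -3 + \frac{26}{11} \cdot 11 = -3 + 26 = 23$)
$\frac{46546}{r{\left(148 \right)}} = \frac{46546}{23}$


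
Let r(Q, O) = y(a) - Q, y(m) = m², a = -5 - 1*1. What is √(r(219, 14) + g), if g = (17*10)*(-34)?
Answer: I*√5963 ≈ 77.22*I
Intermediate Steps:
a = -6 (a = -5 - 1 = -6)
g = -5780 (g = 170*(-34) = -5780)
r(Q, O) = 36 - Q (r(Q, O) = (-6)² - Q = 36 - Q)
√(r(219, 14) + g) = √((36 - 1*219) - 5780) = √((36 - 219) - 5780) = √(-183 - 5780) = √(-5963) = I*√5963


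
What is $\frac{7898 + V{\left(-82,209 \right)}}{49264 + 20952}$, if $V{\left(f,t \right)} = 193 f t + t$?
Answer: $- \frac{3299527}{70216} \approx -46.991$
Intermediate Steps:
$V{\left(f,t \right)} = t + 193 f t$ ($V{\left(f,t \right)} = 193 f t + t = t + 193 f t$)
$\frac{7898 + V{\left(-82,209 \right)}}{49264 + 20952} = \frac{7898 + 209 \left(1 + 193 \left(-82\right)\right)}{49264 + 20952} = \frac{7898 + 209 \left(1 - 15826\right)}{70216} = \left(7898 + 209 \left(-15825\right)\right) \frac{1}{70216} = \left(7898 - 3307425\right) \frac{1}{70216} = \left(-3299527\right) \frac{1}{70216} = - \frac{3299527}{70216}$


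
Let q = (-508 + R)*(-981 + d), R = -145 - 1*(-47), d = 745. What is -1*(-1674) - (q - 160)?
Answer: -141182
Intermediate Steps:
R = -98 (R = -145 + 47 = -98)
q = 143016 (q = (-508 - 98)*(-981 + 745) = -606*(-236) = 143016)
-1*(-1674) - (q - 160) = -1*(-1674) - (143016 - 160) = 1674 - 1*142856 = 1674 - 142856 = -141182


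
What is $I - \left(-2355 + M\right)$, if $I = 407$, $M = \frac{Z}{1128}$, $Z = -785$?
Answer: $\frac{3116321}{1128} \approx 2762.7$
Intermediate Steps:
$M = - \frac{785}{1128} \approx -0.69592$
$I - \left(-2355 + M\right) = 407 + \left(2355 - - \frac{785}{1128}\right) = 407 + \left(2355 + \frac{785}{1128}\right) = 407 + \frac{2657225}{1128} = \frac{3116321}{1128}$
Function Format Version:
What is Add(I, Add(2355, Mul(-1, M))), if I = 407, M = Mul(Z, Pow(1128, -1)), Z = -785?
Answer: Rational(3116321, 1128) ≈ 2762.7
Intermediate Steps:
M = Rational(-785, 1128) (M = Mul(-785, Pow(1128, -1)) = Mul(-785, Rational(1, 1128)) = Rational(-785, 1128) ≈ -0.69592)
Add(I, Add(2355, Mul(-1, M))) = Add(407, Add(2355, Mul(-1, Rational(-785, 1128)))) = Add(407, Add(2355, Rational(785, 1128))) = Add(407, Rational(2657225, 1128)) = Rational(3116321, 1128)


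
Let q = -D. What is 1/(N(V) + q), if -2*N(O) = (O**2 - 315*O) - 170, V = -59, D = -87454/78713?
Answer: -78713/861662470 ≈ -9.1350e-5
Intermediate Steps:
D = -87454/78713 (D = -87454*1/78713 = -87454/78713 ≈ -1.1110)
N(O) = 85 - O**2/2 + 315*O/2 (N(O) = -((O**2 - 315*O) - 170)/2 = -(-170 + O**2 - 315*O)/2 = 85 - O**2/2 + 315*O/2)
q = 87454/78713 (q = -1*(-87454/78713) = 87454/78713 ≈ 1.1110)
1/(N(V) + q) = 1/((85 - 1/2*(-59)**2 + (315/2)*(-59)) + 87454/78713) = 1/((85 - 1/2*3481 - 18585/2) + 87454/78713) = 1/((85 - 3481/2 - 18585/2) + 87454/78713) = 1/(-10948 + 87454/78713) = 1/(-861662470/78713) = -78713/861662470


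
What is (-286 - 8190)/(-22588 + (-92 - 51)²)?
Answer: 8476/2139 ≈ 3.9626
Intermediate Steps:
(-286 - 8190)/(-22588 + (-92 - 51)²) = -8476/(-22588 + (-143)²) = -8476/(-22588 + 20449) = -8476/(-2139) = -8476*(-1/2139) = 8476/2139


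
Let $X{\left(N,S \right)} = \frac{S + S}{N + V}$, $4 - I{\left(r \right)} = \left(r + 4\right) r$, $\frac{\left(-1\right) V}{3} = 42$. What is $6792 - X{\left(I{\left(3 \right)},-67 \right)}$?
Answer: $\frac{971122}{143} \approx 6791.1$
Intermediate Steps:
$V = -126$ ($V = \left(-3\right) 42 = -126$)
$I{\left(r \right)} = 4 - r \left(4 + r\right)$ ($I{\left(r \right)} = 4 - \left(r + 4\right) r = 4 - \left(4 + r\right) r = 4 - r \left(4 + r\right)$)
$X{\left(N,S \right)} = \frac{2 S}{-126 + N}$ ($X{\left(N,S \right)} = \frac{S + S}{N - 126} = \frac{2 S}{-126 + N}$)
$6792 - X{\left(I{\left(3 \right)},-67 \right)} = 6792 - 2 \left(-67\right) \frac{1}{-126 - 17} = 6792 - 2 \left(-67\right) \frac{1}{-143} = 6792 - 2 \left(-67\right) \left(- \frac{1}{143}\right) = 6792 - \frac{134}{143} = \frac{971122}{143}$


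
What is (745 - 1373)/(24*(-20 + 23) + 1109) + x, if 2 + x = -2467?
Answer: -2916517/1181 ≈ -2469.5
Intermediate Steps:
x = -2469 (x = -2 - 2467 = -2469)
(745 - 1373)/(24*(-20 + 23) + 1109) + x = (745 - 1373)/(24*(-20 + 23) + 1109) - 2469 = -628/(24*3 + 1109) - 2469 = -628/(72 + 1109) - 2469 = -628/1181 - 2469 = -2916517/1181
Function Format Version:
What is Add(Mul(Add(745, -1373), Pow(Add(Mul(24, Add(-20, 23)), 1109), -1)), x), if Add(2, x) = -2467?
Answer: Rational(-2916517, 1181) ≈ -2469.5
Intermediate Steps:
x = -2469 (x = Add(-2, -2467) = -2469)
Add(Mul(Add(745, -1373), Pow(Add(Mul(24, Add(-20, 23)), 1109), -1)), x) = Add(Mul(Add(745, -1373), Pow(Add(Mul(24, Add(-20, 23)), 1109), -1)), -2469) = Add(Mul(-628, Pow(Add(Mul(24, 3), 1109), -1)), -2469) = Add(Mul(-628, Pow(Add(72, 1109), -1)), -2469) = Add(Mul(-628, Pow(1181, -1)), -2469) = Add(Mul(-628, Rational(1, 1181)), -2469) = Add(Rational(-628, 1181), -2469) = Rational(-2916517, 1181)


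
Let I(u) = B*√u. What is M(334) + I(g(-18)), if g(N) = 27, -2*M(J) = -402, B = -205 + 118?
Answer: 201 - 261*√3 ≈ -251.07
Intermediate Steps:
B = -87
M(J) = 201 (M(J) = -½*(-402) = 201)
I(u) = -87*√u
M(334) + I(g(-18)) = 201 - 261*√3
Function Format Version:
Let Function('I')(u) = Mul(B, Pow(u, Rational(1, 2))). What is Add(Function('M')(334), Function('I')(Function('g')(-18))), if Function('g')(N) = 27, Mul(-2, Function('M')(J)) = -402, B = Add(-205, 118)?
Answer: Add(201, Mul(-261, Pow(3, Rational(1, 2)))) ≈ -251.07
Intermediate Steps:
B = -87
Function('M')(J) = 201 (Function('M')(J) = Mul(Rational(-1, 2), -402) = 201)
Function('I')(u) = Mul(-87, Pow(u, Rational(1, 2)))
Add(Function('M')(334), Function('I')(Function('g')(-18))) = Add(201, Mul(-87, Pow(27, Rational(1, 2)))) = Add(201, Mul(-87, Mul(3, Pow(3, Rational(1, 2))))) = Add(201, Mul(-261, Pow(3, Rational(1, 2))))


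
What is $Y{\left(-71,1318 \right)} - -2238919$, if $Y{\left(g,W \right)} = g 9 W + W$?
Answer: $1398035$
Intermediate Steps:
$Y{\left(g,W \right)} = W + 9 W g$ ($Y{\left(g,W \right)} = 9 g W + W = 9 W g + W = W + 9 W g$)
$Y{\left(-71,1318 \right)} - -2238919 = 1318 \left(1 + 9 \left(-71\right)\right) - -2238919 = 1318 \left(1 - 639\right) + 2238919 = 1318 \left(-638\right) + 2238919 = -840884 + 2238919 = 1398035$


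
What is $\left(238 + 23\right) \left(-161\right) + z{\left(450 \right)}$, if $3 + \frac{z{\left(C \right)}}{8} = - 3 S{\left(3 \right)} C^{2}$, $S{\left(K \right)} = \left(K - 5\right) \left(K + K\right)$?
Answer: $58277955$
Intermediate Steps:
$S{\left(K \right)} = 2 K \left(-5 + K\right)$ ($S{\left(K \right)} = \left(-5 + K\right) 2 K = 2 K \left(-5 + K\right)$)
$z{\left(C \right)} = -24 + 288 C^{2}$ ($z{\left(C \right)} = -24 + 8 - 3 \cdot 2 \cdot 3 \left(-5 + 3\right) C^{2} = -24 + 8 - 3 \cdot 2 \cdot 3 \left(-2\right) C^{2} = -24 + 8 \left(-3\right) \left(-12\right) C^{2} = -24 + 8 \cdot 36 C^{2} = -24 + 288 C^{2}$)
$\left(238 + 23\right) \left(-161\right) + z{\left(450 \right)} = \left(238 + 23\right) \left(-161\right) - \left(24 - 288 \cdot 450^{2}\right) = 261 \left(-161\right) + \left(-24 + 288 \cdot 202500\right) = -42021 + \left(-24 + 58320000\right) = -42021 + 58319976 = 58277955$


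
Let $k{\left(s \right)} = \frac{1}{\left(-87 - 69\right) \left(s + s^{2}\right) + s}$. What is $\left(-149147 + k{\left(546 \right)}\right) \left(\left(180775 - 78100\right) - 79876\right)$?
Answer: $- \frac{22632459853924811}{6655818} \approx -3.4004 \cdot 10^{9}$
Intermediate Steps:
$k{\left(s \right)} = \frac{1}{- 156 s^{2} - 155 s}$ ($k{\left(s \right)} = \frac{1}{- 156 \left(s + s^{2}\right) + s} = \frac{1}{\left(- 156 s - 156 s^{2}\right) + s} = \frac{1}{- 156 s^{2} - 155 s}$)
$\left(-149147 + k{\left(546 \right)}\right) \left(\left(180775 - 78100\right) - 79876\right) = \left(-149147 - \frac{1}{546 \left(155 + 156 \cdot 546\right)}\right) \left(\left(180775 - 78100\right) - 79876\right) = \left(-149147 - \frac{1}{546 \left(155 + 85176\right)}\right) \left(102675 - 79876\right) = \left(-149147 - \frac{1}{546 \cdot 85331}\right) 22799 = \left(-149147 - \frac{1}{546} \cdot \frac{1}{85331}\right) 22799 = \left(-149147 - \frac{1}{46590726}\right) 22799 = \left(- \frac{6948867010723}{46590726}\right) 22799 = - \frac{22632459853924811}{6655818}$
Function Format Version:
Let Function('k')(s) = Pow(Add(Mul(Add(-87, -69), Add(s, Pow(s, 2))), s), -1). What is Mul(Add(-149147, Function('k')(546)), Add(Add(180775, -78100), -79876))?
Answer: Rational(-22632459853924811, 6655818) ≈ -3.4004e+9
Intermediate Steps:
Function('k')(s) = Pow(Add(Mul(-156, Pow(s, 2)), Mul(-155, s)), -1) (Function('k')(s) = Pow(Add(Mul(-156, Add(s, Pow(s, 2))), s), -1) = Pow(Add(Add(Mul(-156, s), Mul(-156, Pow(s, 2))), s), -1) = Pow(Add(Mul(-156, Pow(s, 2)), Mul(-155, s)), -1))
Mul(Add(-149147, Function('k')(546)), Add(Add(180775, -78100), -79876)) = Mul(Add(-149147, Mul(-1, Pow(546, -1), Pow(Add(155, Mul(156, 546)), -1))), Add(Add(180775, -78100), -79876)) = Mul(Add(-149147, Mul(-1, Rational(1, 546), Pow(Add(155, 85176), -1))), Add(102675, -79876)) = Mul(Add(-149147, Mul(-1, Rational(1, 546), Pow(85331, -1))), 22799) = Mul(Add(-149147, Mul(-1, Rational(1, 546), Rational(1, 85331))), 22799) = Mul(Add(-149147, Rational(-1, 46590726)), 22799) = Mul(Rational(-6948867010723, 46590726), 22799) = Rational(-22632459853924811, 6655818)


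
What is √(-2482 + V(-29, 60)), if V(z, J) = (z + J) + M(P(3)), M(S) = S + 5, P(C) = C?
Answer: I*√2443 ≈ 49.427*I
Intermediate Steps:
M(S) = 5 + S
V(z, J) = 8 + J + z (V(z, J) = (z + J) + (5 + 3) = (J + z) + 8 = 8 + J + z)
√(-2482 + V(-29, 60)) = √(-2482 + (8 + 60 - 29)) = √(-2482 + 39) = √(-2443) = I*√2443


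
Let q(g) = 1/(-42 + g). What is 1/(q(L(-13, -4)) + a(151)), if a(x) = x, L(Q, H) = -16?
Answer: 58/8757 ≈ 0.0066233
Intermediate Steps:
1/(q(L(-13, -4)) + a(151)) = 1/(1/(-42 - 16) + 151) = 1/(1/(-58) + 151) = 1/(-1/58 + 151) = 1/(8757/58) = 58/8757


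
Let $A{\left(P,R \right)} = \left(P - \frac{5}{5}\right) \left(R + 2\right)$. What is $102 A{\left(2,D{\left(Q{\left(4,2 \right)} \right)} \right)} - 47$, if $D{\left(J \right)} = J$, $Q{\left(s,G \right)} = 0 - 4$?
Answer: $-251$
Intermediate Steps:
$Q{\left(s,G \right)} = -4$
$A{\left(P,R \right)} = \left(-1 + P\right) \left(2 + R\right)$ ($A{\left(P,R \right)} = \left(P - 1\right) \left(2 + R\right) = \left(-1 + P\right) \left(2 + R\right)$)
$102 A{\left(2,D{\left(Q{\left(4,2 \right)} \right)} \right)} - 47 = 102 \left(-2 - -4 + 2 \cdot 2 + 2 \left(-4\right)\right) - 47 = 102 \left(-2 + 4 + 4 - 8\right) - 47 = 102 \left(-2\right) - 47 = -204 - 47 = -251$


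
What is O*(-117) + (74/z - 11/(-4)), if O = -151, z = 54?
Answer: 1908481/108 ≈ 17671.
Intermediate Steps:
O*(-117) + (74/z - 11/(-4)) = -151*(-117) + (74/54 - 11/(-4)) = 17667 + (74*(1/54) - 11*(-1/4)) = 17667 + (37/27 + 11/4) = 17667 + 445/108 = 1908481/108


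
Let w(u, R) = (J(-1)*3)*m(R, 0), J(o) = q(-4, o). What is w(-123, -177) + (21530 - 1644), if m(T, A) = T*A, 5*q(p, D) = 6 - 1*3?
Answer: 19886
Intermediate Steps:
q(p, D) = 3/5 (q(p, D) = (6 - 1*3)/5 = (6 - 3)/5 = (1/5)*3 = 3/5)
m(T, A) = A*T
J(o) = 3/5
w(u, R) = 0 (w(u, R) = ((3/5)*3)*(0*R) = (9/5)*0 = 0)
w(-123, -177) + (21530 - 1644) = 0 + (21530 - 1644) = 0 + 19886 = 19886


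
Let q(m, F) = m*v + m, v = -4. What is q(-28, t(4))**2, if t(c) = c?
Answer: 7056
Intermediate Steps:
q(m, F) = -3*m (q(m, F) = m*(-4) + m = -4*m + m = -3*m)
q(-28, t(4))**2 = (-3*(-28))**2 = 84**2 = 7056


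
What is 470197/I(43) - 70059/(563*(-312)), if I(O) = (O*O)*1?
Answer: 27574154441/108262648 ≈ 254.70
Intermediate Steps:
I(O) = O**2 (I(O) = O**2*1 = O**2)
470197/I(43) - 70059/(563*(-312)) = 470197/(43**2) - 70059/(563*(-312)) = 470197/1849 - 70059/(-175656) = 470197*(1/1849) - 70059*(-1/175656) = 470197/1849 + 23353/58552 = 27574154441/108262648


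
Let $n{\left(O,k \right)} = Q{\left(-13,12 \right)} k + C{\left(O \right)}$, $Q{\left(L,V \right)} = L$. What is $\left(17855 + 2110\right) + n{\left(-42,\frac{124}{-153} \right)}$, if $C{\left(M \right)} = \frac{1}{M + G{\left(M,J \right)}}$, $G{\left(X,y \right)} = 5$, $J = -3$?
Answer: $\frac{113081356}{5661} \approx 19976.0$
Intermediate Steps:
$C{\left(M \right)} = \frac{1}{5 + M}$ ($C{\left(M \right)} = \frac{1}{M + 5} = \frac{1}{5 + M}$)
$n{\left(O,k \right)} = \frac{1}{5 + O} - 13 k$ ($n{\left(O,k \right)} = - 13 k + \frac{1}{5 + O} = \frac{1}{5 + O} - 13 k$)
$\left(17855 + 2110\right) + n{\left(-42,\frac{124}{-153} \right)} = \left(17855 + 2110\right) + \frac{1 - 13 \frac{124}{-153} \left(5 - 42\right)}{5 - 42} = 19965 + \frac{1 - 13 \cdot 124 \left(- \frac{1}{153}\right) \left(-37\right)}{-37} = 19965 - \frac{1 - \left(- \frac{1612}{153}\right) \left(-37\right)}{37} = 19965 - \frac{1 - \frac{59644}{153}}{37} = 19965 - - \frac{59491}{5661} = 19965 + \frac{59491}{5661} = \frac{113081356}{5661}$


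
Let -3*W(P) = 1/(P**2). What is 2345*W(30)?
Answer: -469/540 ≈ -0.86852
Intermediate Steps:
W(P) = -1/(3*P**2)
2345*W(30) = 2345*(-1/3/30**2) = 2345*(-1/3*1/900) = 2345*(-1/2700) = -469/540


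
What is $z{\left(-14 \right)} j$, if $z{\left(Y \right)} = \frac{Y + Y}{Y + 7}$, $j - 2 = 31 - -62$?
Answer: $380$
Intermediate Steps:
$j = 95$ ($j = 2 + \left(31 - -62\right) = 2 + \left(31 + 62\right) = 2 + 93 = 95$)
$z{\left(Y \right)} = \frac{2 Y}{7 + Y}$
$z{\left(-14 \right)} j = 2 \left(-14\right) \frac{1}{7 - 14} \cdot 95 = 2 \left(-14\right) \frac{1}{-7} \cdot 95 = 2 \left(-14\right) \left(- \frac{1}{7}\right) 95 = 4 \cdot 95 = 380$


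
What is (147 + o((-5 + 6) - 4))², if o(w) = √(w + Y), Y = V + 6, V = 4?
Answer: (147 + √7)² ≈ 22394.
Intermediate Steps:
Y = 10 (Y = 4 + 6 = 10)
o(w) = √(10 + w) (o(w) = √(w + 10) = √(10 + w))
(147 + o((-5 + 6) - 4))² = (147 + √(10 + ((-5 + 6) - 4)))² = (147 + √(10 + (1 - 4)))² = (147 + √(10 - 3))² = (147 + √7)²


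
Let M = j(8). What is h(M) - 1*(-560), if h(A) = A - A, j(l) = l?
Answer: 560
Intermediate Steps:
M = 8
h(A) = 0
h(M) - 1*(-560) = 0 - 1*(-560) = 0 + 560 = 560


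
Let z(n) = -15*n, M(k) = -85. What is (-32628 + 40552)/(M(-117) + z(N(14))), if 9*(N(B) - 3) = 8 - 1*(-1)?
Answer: -7924/145 ≈ -54.648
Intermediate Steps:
N(B) = 4 (N(B) = 3 + (8 - 1*(-1))/9 = 3 + (8 + 1)/9 = 3 + (⅑)*9 = 3 + 1 = 4)
(-32628 + 40552)/(M(-117) + z(N(14))) = (-32628 + 40552)/(-85 - 15*4) = 7924/(-85 - 60) = 7924/(-145) = 7924*(-1/145) = -7924/145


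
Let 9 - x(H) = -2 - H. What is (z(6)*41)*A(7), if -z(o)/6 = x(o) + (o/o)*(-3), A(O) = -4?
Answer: 13776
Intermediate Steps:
x(H) = 11 + H (x(H) = 9 - (-2 - H) = 9 + (2 + H) = 11 + H)
z(o) = -48 - 6*o (z(o) = -6*((11 + o) + (o/o)*(-3)) = -6*((11 + o) + 1*(-3)) = -6*((11 + o) - 3) = -6*(8 + o) = -48 - 6*o)
(z(6)*41)*A(7) = ((-48 - 6*6)*41)*(-4) = ((-48 - 36)*41)*(-4) = -84*41*(-4) = -3444*(-4) = 13776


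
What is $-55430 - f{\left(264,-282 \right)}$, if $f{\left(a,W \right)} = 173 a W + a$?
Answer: $12823810$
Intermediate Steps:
$f{\left(a,W \right)} = a + 173 W a$ ($f{\left(a,W \right)} = 173 W a + a = a + 173 W a$)
$-55430 - f{\left(264,-282 \right)} = -55430 - 264 \left(1 + 173 \left(-282\right)\right) = -55430 - 264 \left(1 - 48786\right) = -55430 - 264 \left(-48785\right) = -55430 - -12879240 = -55430 + 12879240 = 12823810$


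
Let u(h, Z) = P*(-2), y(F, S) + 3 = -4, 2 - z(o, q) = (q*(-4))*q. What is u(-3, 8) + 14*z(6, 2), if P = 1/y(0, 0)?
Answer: 1766/7 ≈ 252.29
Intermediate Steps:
z(o, q) = 2 + 4*q² (z(o, q) = 2 - q*(-4)*q = 2 - (-4*q)*q = 2 - (-4)*q² = 2 + 4*q²)
y(F, S) = -7 (y(F, S) = -3 - 4 = -7)
P = -⅐ (P = 1/(-7) = -⅐ ≈ -0.14286)
u(h, Z) = 2/7 (u(h, Z) = -⅐*(-2) = 2/7)
u(-3, 8) + 14*z(6, 2) = 2/7 + 14*(2 + 4*2²) = 2/7 + 14*(2 + 4*4) = 2/7 + 14*(2 + 16) = 2/7 + 14*18 = 2/7 + 252 = 1766/7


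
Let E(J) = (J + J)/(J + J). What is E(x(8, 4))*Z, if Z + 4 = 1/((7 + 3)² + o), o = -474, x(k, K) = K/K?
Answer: -1497/374 ≈ -4.0027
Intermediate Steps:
x(k, K) = 1
E(J) = 1 (E(J) = (2*J)/((2*J)) = (2*J)*(1/(2*J)) = 1)
Z = -1497/374 (Z = -4 + 1/((7 + 3)² - 474) = -4 + 1/(10² - 474) = -4 + 1/(100 - 474) = -4 + 1/(-374) = -4 - 1/374 = -1497/374 ≈ -4.0027)
E(x(8, 4))*Z = 1*(-1497/374) = -1497/374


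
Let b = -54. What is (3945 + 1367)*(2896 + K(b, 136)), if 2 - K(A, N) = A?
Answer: 15681024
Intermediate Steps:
K(A, N) = 2 - A
(3945 + 1367)*(2896 + K(b, 136)) = (3945 + 1367)*(2896 + (2 - 1*(-54))) = 5312*(2896 + (2 + 54)) = 5312*(2896 + 56) = 5312*2952 = 15681024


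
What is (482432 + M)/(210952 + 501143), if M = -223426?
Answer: 259006/712095 ≈ 0.36372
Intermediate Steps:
(482432 + M)/(210952 + 501143) = (482432 - 223426)/(210952 + 501143) = 259006/712095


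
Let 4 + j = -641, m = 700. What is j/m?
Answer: -129/140 ≈ -0.92143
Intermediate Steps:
j = -645 (j = -4 - 641 = -645)
j/m = -645/700 = -645*1/700 = -129/140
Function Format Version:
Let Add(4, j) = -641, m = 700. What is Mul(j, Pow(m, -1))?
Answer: Rational(-129, 140) ≈ -0.92143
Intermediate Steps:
j = -645 (j = Add(-4, -641) = -645)
Mul(j, Pow(m, -1)) = Mul(-645, Pow(700, -1)) = Mul(-645, Rational(1, 700)) = Rational(-129, 140)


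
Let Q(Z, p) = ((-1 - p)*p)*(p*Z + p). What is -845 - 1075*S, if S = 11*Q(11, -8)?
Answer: -63572045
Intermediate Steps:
Q(Z, p) = p*(-1 - p)*(p + Z*p) (Q(Z, p) = (p*(-1 - p))*(Z*p + p) = (p*(-1 - p))*(p + Z*p) = p*(-1 - p)*(p + Z*p))
S = 59136 (S = 11*((-8)**2*(-1 - 1*11 - 1*(-8) - 1*11*(-8))) = 11*(64*(-1 - 11 + 8 + 88)) = 11*(64*84) = 11*5376 = 59136)
-845 - 1075*S = -845 - 1075*59136 = -845 - 63571200 = -63572045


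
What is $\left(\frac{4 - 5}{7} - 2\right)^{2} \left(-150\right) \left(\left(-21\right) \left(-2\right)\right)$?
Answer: $- \frac{202500}{7} \approx -28929.0$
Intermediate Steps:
$\left(\frac{4 - 5}{7} - 2\right)^{2} \left(-150\right) \left(\left(-21\right) \left(-2\right)\right) = \left(\left(4 - 5\right) \frac{1}{7} - 2\right)^{2} \left(-150\right) 42 = \left(\left(-1\right) \frac{1}{7} - 2\right)^{2} \left(-150\right) 42 = \left(- \frac{1}{7} - 2\right)^{2} \left(-150\right) 42 = \left(- \frac{15}{7}\right)^{2} \left(-150\right) 42 = \frac{225}{49} \left(-150\right) 42 = \left(- \frac{33750}{49}\right) 42 = - \frac{202500}{7}$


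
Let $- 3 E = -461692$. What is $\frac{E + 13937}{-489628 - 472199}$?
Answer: $- \frac{503503}{2885481} \approx -0.1745$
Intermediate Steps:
$E = \frac{461692}{3}$ ($E = \left(- \frac{1}{3}\right) \left(-461692\right) = \frac{461692}{3} \approx 1.539 \cdot 10^{5}$)
$\frac{E + 13937}{-489628 - 472199} = \frac{\frac{461692}{3} + 13937}{-489628 - 472199} = \frac{503503}{3 \left(-961827\right)} = \frac{503503}{3} \left(- \frac{1}{961827}\right) = - \frac{503503}{2885481}$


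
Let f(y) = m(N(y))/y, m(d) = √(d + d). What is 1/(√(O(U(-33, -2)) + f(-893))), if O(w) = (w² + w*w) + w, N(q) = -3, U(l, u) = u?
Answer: √893/√(5358 - I*√6) ≈ 0.40825 + 9.3318e-5*I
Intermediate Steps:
m(d) = √2*√d (m(d) = √(2*d) = √2*√d)
f(y) = I*√6/y (f(y) = (√2*√(-3))/y = (√2*(I*√3))/y = (I*√6)/y = I*√6/y)
O(w) = w + 2*w² (O(w) = (w² + w²) + w = 2*w² + w = w + 2*w²)
1/(√(O(U(-33, -2)) + f(-893))) = 1/(√(-2*(1 + 2*(-2)) + I*√6/(-893))) = 1/(√(-2*(1 - 4) + I*√6*(-1/893))) = 1/(√(-2*(-3) - I*√6/893)) = 1/(√(6 - I*√6/893)) = (6 - I*√6/893)^(-½)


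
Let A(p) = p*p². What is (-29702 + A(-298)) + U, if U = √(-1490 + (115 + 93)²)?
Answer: -26493294 + √41774 ≈ -2.6493e+7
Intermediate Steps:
U = √41774 (U = √(-1490 + 208²) = √(-1490 + 43264) = √41774 ≈ 204.39)
A(p) = p³
(-29702 + A(-298)) + U = (-29702 + (-298)³) + √41774 = (-29702 - 26463592) + √41774 = -26493294 + √41774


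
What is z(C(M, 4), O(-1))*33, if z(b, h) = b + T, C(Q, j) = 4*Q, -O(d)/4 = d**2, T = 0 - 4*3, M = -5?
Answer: -1056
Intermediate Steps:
T = -12 (T = 0 - 12 = -12)
O(d) = -4*d**2
z(b, h) = -12 + b (z(b, h) = b - 12 = -12 + b)
z(C(M, 4), O(-1))*33 = (-12 + 4*(-5))*33 = (-12 - 20)*33 = -32*33 = -1056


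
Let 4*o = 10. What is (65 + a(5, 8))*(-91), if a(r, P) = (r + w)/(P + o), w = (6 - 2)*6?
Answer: -18499/3 ≈ -6166.3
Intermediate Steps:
o = 5/2 (o = (1/4)*10 = 5/2 ≈ 2.5000)
w = 24 (w = 4*6 = 24)
a(r, P) = (24 + r)/(5/2 + P) (a(r, P) = (r + 24)/(P + 5/2) = (24 + r)/(5/2 + P))
(65 + a(5, 8))*(-91) = (65 + 2*(24 + 5)/(5 + 2*8))*(-91) = (65 + 2*29/(5 + 16))*(-91) = (65 + 2*29/21)*(-91) = (65 + 2*(1/21)*29)*(-91) = (65 + 58/21)*(-91) = (1423/21)*(-91) = -18499/3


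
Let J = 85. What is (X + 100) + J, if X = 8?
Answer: 193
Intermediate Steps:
(X + 100) + J = (8 + 100) + 85 = 108 + 85 = 193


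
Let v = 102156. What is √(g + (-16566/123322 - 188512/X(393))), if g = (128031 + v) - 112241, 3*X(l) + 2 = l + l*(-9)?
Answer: √9184115505709906411/8817523 ≈ 343.69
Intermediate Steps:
X(l) = -⅔ - 8*l/3 (X(l) = -⅔ + (l + l*(-9))/3 = -⅔ + (l - 9*l)/3 = -⅔ + (-8*l)/3 = -⅔ - 8*l/3)
g = 117946 (g = (128031 + 102156) - 112241 = 230187 - 112241 = 117946)
√(g + (-16566/123322 - 188512/X(393))) = √(117946 + (-16566/123322 - 188512/(-⅔ - 8/3*393))) = √(117946 + (-16566*1/123322 - 188512/(-⅔ - 1048))) = √(117946 + (-8283/61661 - 188512/(-3146/3))) = √(117946 + (-8283/61661 - 188512*(-3/3146))) = √(117946 + (-8283/61661 + 282768/1573)) = √(117946 + 17422728489/96992753) = √(11457329973827/96992753) = √9184115505709906411/8817523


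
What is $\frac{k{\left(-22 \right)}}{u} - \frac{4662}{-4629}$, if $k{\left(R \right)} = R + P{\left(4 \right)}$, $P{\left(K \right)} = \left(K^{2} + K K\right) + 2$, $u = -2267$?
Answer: $\frac{3504402}{3497981} \approx 1.0018$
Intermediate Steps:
$P{\left(K \right)} = 2 + 2 K^{2}$ ($P{\left(K \right)} = \left(K^{2} + K^{2}\right) + 2 = 2 K^{2} + 2 = 2 + 2 K^{2}$)
$k{\left(R \right)} = 34 + R$ ($k{\left(R \right)} = R + \left(2 + 2 \cdot 4^{2}\right) = R + \left(2 + 2 \cdot 16\right) = R + \left(2 + 32\right) = R + 34 = 34 + R$)
$\frac{k{\left(-22 \right)}}{u} - \frac{4662}{-4629} = \frac{34 - 22}{-2267} - \frac{4662}{-4629} = 12 \left(- \frac{1}{2267}\right) - - \frac{1554}{1543} = - \frac{12}{2267} + \frac{1554}{1543} = \frac{3504402}{3497981}$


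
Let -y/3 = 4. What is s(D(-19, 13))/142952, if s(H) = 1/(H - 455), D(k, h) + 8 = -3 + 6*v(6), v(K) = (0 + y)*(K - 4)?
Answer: -1/87200720 ≈ -1.1468e-8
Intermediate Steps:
y = -12 (y = -3*4 = -12)
v(K) = 48 - 12*K (v(K) = (0 - 12)*(K - 4) = -12*(-4 + K) = 48 - 12*K)
D(k, h) = -155 (D(k, h) = -8 + (-3 + 6*(48 - 12*6)) = -8 + (-3 + 6*(48 - 72)) = -8 + (-3 + 6*(-24)) = -8 + (-3 - 144) = -8 - 147 = -155)
s(H) = 1/(-455 + H)
s(D(-19, 13))/142952 = 1/(-455 - 155*142952) = (1/142952)/(-610) = -1/610*1/142952 = -1/87200720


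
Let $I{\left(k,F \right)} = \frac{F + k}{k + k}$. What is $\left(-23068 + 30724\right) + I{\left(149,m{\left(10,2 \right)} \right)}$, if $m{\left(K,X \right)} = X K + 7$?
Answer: $\frac{1140832}{149} \approx 7656.6$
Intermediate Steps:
$m{\left(K,X \right)} = 7 + K X$ ($m{\left(K,X \right)} = K X + 7 = 7 + K X$)
$I{\left(k,F \right)} = \frac{F + k}{2 k}$
$\left(-23068 + 30724\right) + I{\left(149,m{\left(10,2 \right)} \right)} = \left(-23068 + 30724\right) + \frac{\left(7 + 10 \cdot 2\right) + 149}{2 \cdot 149} = 7656 + \frac{1}{2} \cdot \frac{1}{149} \left(\left(7 + 20\right) + 149\right) = 7656 + \frac{1}{2} \cdot \frac{1}{149} \left(27 + 149\right) = 7656 + \frac{1}{2} \cdot \frac{1}{149} \cdot 176 = 7656 + \frac{88}{149} = \frac{1140832}{149}$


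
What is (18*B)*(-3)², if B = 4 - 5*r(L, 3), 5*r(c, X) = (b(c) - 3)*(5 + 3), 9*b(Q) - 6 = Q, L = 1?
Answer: 3528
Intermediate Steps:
b(Q) = ⅔ + Q/9
r(c, X) = -56/15 + 8*c/45 (r(c, X) = (((⅔ + c/9) - 3)*(5 + 3))/5 = ((-7/3 + c/9)*8)/5 = (-56/3 + 8*c/9)/5 = -56/15 + 8*c/45)
B = 196/9 (B = 4 - 5*(-56/15 + (8/45)*1) = 4 - 5*(-56/15 + 8/45) = 4 - 5*(-32/9) = 4 + 160/9 = 196/9 ≈ 21.778)
(18*B)*(-3)² = (18*(196/9))*(-3)² = 392*9 = 3528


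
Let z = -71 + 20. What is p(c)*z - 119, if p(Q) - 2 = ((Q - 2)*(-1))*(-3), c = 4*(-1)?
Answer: 697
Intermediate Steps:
c = -4
z = -51
p(Q) = -4 + 3*Q (p(Q) = 2 + ((Q - 2)*(-1))*(-3) = 2 + ((-2 + Q)*(-1))*(-3) = 2 + (2 - Q)*(-3) = 2 + (-6 + 3*Q) = -4 + 3*Q)
p(c)*z - 119 = (-4 + 3*(-4))*(-51) - 119 = (-4 - 12)*(-51) - 119 = -16*(-51) - 119 = 816 - 119 = 697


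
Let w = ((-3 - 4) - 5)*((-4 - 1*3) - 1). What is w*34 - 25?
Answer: 3239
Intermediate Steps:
w = 96 (w = (-7 - 5)*((-4 - 3) - 1) = -12*(-7 - 1) = -12*(-8) = 96)
w*34 - 25 = 96*34 - 25 = 3264 - 25 = 3239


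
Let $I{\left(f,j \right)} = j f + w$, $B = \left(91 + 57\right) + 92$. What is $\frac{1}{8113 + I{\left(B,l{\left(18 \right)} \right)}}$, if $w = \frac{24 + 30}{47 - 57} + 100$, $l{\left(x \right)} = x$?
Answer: $\frac{5}{62638} \approx 7.9824 \cdot 10^{-5}$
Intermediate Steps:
$B = 240$ ($B = 148 + 92 = 240$)
$w = \frac{473}{5}$ ($w = \frac{54}{-10} + 100 = 54 \left(- \frac{1}{10}\right) + 100 = - \frac{27}{5} + 100 = \frac{473}{5} \approx 94.6$)
$I{\left(f,j \right)} = \frac{473}{5} + f j$ ($I{\left(f,j \right)} = j f + \frac{473}{5} = f j + \frac{473}{5} = \frac{473}{5} + f j$)
$\frac{1}{8113 + I{\left(B,l{\left(18 \right)} \right)}} = \frac{1}{8113 + \left(\frac{473}{5} + 240 \cdot 18\right)} = \frac{1}{8113 + \left(\frac{473}{5} + 4320\right)} = \frac{1}{8113 + \frac{22073}{5}} = \frac{1}{\frac{62638}{5}} = \frac{5}{62638}$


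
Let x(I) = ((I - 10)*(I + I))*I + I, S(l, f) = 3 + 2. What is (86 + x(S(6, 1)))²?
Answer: 25281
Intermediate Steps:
S(l, f) = 5
x(I) = I + 2*I²*(-10 + I) (x(I) = ((-10 + I)*(2*I))*I + I = (2*I*(-10 + I))*I + I = 2*I²*(-10 + I) + I = I + 2*I²*(-10 + I))
(86 + x(S(6, 1)))² = (86 + 5*(1 - 20*5 + 2*5²))² = (86 + 5*(1 - 100 + 2*25))² = (86 + 5*(1 - 100 + 50))² = (86 + 5*(-49))² = (86 - 245)² = (-159)² = 25281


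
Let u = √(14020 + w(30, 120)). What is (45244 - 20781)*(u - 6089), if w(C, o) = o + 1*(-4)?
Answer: -148955207 + 48926*√3534 ≈ -1.4605e+8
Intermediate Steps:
w(C, o) = -4 + o (w(C, o) = o - 4 = -4 + o)
u = 2*√3534 (u = √(14020 + (-4 + 120)) = √(14020 + 116) = √14136 = 2*√3534 ≈ 118.89)
(45244 - 20781)*(u - 6089) = (45244 - 20781)*(2*√3534 - 6089) = 24463*(-6089 + 2*√3534) = -148955207 + 48926*√3534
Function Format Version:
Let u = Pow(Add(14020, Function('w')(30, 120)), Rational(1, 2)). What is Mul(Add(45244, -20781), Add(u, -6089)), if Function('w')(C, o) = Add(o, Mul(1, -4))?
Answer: Add(-148955207, Mul(48926, Pow(3534, Rational(1, 2)))) ≈ -1.4605e+8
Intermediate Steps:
Function('w')(C, o) = Add(-4, o) (Function('w')(C, o) = Add(o, -4) = Add(-4, o))
u = Mul(2, Pow(3534, Rational(1, 2))) (u = Pow(Add(14020, Add(-4, 120)), Rational(1, 2)) = Pow(Add(14020, 116), Rational(1, 2)) = Pow(14136, Rational(1, 2)) = Mul(2, Pow(3534, Rational(1, 2))) ≈ 118.89)
Mul(Add(45244, -20781), Add(u, -6089)) = Mul(Add(45244, -20781), Add(Mul(2, Pow(3534, Rational(1, 2))), -6089)) = Mul(24463, Add(-6089, Mul(2, Pow(3534, Rational(1, 2))))) = Add(-148955207, Mul(48926, Pow(3534, Rational(1, 2))))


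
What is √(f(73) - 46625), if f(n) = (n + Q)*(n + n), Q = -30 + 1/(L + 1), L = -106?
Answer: I*√444841005/105 ≈ 200.87*I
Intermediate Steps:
Q = -3151/105 (Q = -30 + 1/(-106 + 1) = -30 + 1/(-105) = -30 - 1/105 = -3151/105 ≈ -30.010)
f(n) = 2*n*(-3151/105 + n) (f(n) = (n - 3151/105)*(n + n) = (-3151/105 + n)*(2*n) = 2*n*(-3151/105 + n))
√(f(73) - 46625) = √((2/105)*73*(-3151 + 105*73) - 46625) = √((2/105)*73*(-3151 + 7665) - 46625) = √((2/105)*73*4514 - 46625) = √(659044/105 - 46625) = √(-4236581/105) = I*√444841005/105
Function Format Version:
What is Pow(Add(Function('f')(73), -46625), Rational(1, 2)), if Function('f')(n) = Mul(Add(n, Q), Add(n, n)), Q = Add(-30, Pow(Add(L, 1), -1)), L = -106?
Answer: Mul(Rational(1, 105), I, Pow(444841005, Rational(1, 2))) ≈ Mul(200.87, I)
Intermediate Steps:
Q = Rational(-3151, 105) (Q = Add(-30, Pow(Add(-106, 1), -1)) = Add(-30, Pow(-105, -1)) = Add(-30, Rational(-1, 105)) = Rational(-3151, 105) ≈ -30.010)
Function('f')(n) = Mul(2, n, Add(Rational(-3151, 105), n)) (Function('f')(n) = Mul(Add(n, Rational(-3151, 105)), Add(n, n)) = Mul(Add(Rational(-3151, 105), n), Mul(2, n)) = Mul(2, n, Add(Rational(-3151, 105), n)))
Pow(Add(Function('f')(73), -46625), Rational(1, 2)) = Pow(Add(Mul(Rational(2, 105), 73, Add(-3151, Mul(105, 73))), -46625), Rational(1, 2)) = Pow(Add(Mul(Rational(2, 105), 73, Add(-3151, 7665)), -46625), Rational(1, 2)) = Pow(Add(Mul(Rational(2, 105), 73, 4514), -46625), Rational(1, 2)) = Pow(Add(Rational(659044, 105), -46625), Rational(1, 2)) = Pow(Rational(-4236581, 105), Rational(1, 2)) = Mul(Rational(1, 105), I, Pow(444841005, Rational(1, 2)))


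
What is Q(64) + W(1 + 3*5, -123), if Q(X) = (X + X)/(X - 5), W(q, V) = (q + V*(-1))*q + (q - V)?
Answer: 139545/59 ≈ 2365.2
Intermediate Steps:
W(q, V) = q - V + q*(q - V) (W(q, V) = (q - V)*q + (q - V) = q*(q - V) + (q - V) = q - V + q*(q - V))
Q(X) = 2*X/(-5 + X) (Q(X) = (2*X)/(-5 + X) = 2*X/(-5 + X))
Q(64) + W(1 + 3*5, -123) = 2*64/(-5 + 64) + ((1 + 3*5) + (1 + 3*5)² - 1*(-123) - 1*(-123)*(1 + 3*5)) = 2*64/59 + ((1 + 15) + (1 + 15)² + 123 - 1*(-123)*(1 + 15)) = 2*64*(1/59) + (16 + 16² + 123 - 1*(-123)*16) = 128/59 + (16 + 256 + 123 + 1968) = 128/59 + 2363 = 139545/59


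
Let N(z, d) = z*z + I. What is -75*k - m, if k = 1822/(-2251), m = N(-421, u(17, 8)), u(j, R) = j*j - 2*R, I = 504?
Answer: -399967345/2251 ≈ -1.7768e+5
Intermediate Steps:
u(j, R) = j² - 2*R
N(z, d) = 504 + z² (N(z, d) = z*z + 504 = z² + 504 = 504 + z²)
m = 177745 (m = 504 + (-421)² = 504 + 177241 = 177745)
k = -1822/2251 (k = 1822*(-1/2251) = -1822/2251 ≈ -0.80942)
-75*k - m = -75*(-1822/2251) - 1*177745 = 136650/2251 - 177745 = -399967345/2251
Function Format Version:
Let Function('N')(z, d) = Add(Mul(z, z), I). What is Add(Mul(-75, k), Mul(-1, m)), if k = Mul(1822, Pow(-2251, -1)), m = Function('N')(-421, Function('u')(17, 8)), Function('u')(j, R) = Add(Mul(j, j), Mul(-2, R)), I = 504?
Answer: Rational(-399967345, 2251) ≈ -1.7768e+5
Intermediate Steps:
Function('u')(j, R) = Add(Pow(j, 2), Mul(-2, R))
Function('N')(z, d) = Add(504, Pow(z, 2)) (Function('N')(z, d) = Add(Mul(z, z), 504) = Add(Pow(z, 2), 504) = Add(504, Pow(z, 2)))
m = 177745 (m = Add(504, Pow(-421, 2)) = Add(504, 177241) = 177745)
k = Rational(-1822, 2251) (k = Mul(1822, Rational(-1, 2251)) = Rational(-1822, 2251) ≈ -0.80942)
Add(Mul(-75, k), Mul(-1, m)) = Add(Mul(-75, Rational(-1822, 2251)), Mul(-1, 177745)) = Add(Rational(136650, 2251), -177745) = Rational(-399967345, 2251)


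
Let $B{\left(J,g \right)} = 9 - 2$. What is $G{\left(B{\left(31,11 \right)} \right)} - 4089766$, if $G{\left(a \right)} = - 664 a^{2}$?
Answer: $-4122302$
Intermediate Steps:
$B{\left(J,g \right)} = 7$ ($B{\left(J,g \right)} = 9 - 2 = 7$)
$G{\left(B{\left(31,11 \right)} \right)} - 4089766 = - 664 \cdot 7^{2} - 4089766 = \left(-664\right) 49 - 4089766 = -32536 - 4089766 = -4122302$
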